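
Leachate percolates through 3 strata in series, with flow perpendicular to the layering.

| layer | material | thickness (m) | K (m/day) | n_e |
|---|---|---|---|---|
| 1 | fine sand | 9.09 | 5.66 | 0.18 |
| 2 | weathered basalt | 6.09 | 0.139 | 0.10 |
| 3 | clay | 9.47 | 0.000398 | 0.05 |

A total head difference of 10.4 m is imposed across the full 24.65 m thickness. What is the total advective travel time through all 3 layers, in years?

17.1

With flow normal to the layers, continuity requires the same specific discharge q through every layer.
Σ(b_i/K_i) = 9.09/5.66 + 6.09/0.139 + 9.47/0.000398 = 23839 d.
q = Δh / Σ(b_i/K_i) = 10.4 / 23839 = 0.0004363 m/day.
In each layer the seepage velocity is v_i = q/n_i, so the layer transit time is t_i = b_i·n_i / q:
  layer 1 (fine sand): t_1 = 9.09 × 0.18 / 0.0004363 = 3751 d
  layer 2 (weathered basalt): t_2 = 6.09 × 0.10 / 0.0004363 = 1396 d
  layer 3 (clay): t_3 = 9.47 × 0.05 / 0.0004363 = 1085 d
Total t = Σ t_i = 6232 days = 17.06 years.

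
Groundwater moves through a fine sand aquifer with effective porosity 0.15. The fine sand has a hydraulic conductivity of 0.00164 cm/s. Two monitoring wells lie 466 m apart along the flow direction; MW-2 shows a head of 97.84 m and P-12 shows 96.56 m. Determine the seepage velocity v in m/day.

Convert K: 0.00164 cm/s × 864 = 1.417 m/day.
Hydraulic gradient i = (97.84 − 96.56) / 466 = 1.28 / 466 = 0.002747.
Darcy flux q = K · i = 1.417 × 0.002747 = 0.003892 m/day.
Seepage velocity v = q / n_e = 0.003892 / 0.15 = 0.02595 m/day.

0.0259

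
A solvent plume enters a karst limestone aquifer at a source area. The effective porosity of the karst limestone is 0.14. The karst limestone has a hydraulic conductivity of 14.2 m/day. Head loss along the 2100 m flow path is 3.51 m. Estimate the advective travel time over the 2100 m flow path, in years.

Hydraulic gradient i = Δh / L = 3.51 / 2100 = 0.001671.
Darcy flux q = K · i = 14.20 × 0.001671 = 0.02373 m/day.
Seepage velocity v = q / n_e = 0.02373 / 0.14 = 0.1695 m/day.
Travel time t = L / v = 2100 / 0.1695 = 12387 days = 33.91 years.

33.9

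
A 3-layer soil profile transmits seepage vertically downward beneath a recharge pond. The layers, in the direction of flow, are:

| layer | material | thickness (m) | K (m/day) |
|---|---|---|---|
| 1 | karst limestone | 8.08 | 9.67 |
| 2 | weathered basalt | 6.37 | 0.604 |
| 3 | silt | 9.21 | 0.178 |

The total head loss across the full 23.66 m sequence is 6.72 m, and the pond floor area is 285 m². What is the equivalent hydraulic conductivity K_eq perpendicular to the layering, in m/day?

0.375

Flow is perpendicular to layering, so the layers act in series and the equivalent K is the thickness-weighted harmonic mean.
Total thickness L = 8.08 + 6.37 + 9.21 = 23.66 m.
Σ(b_i/K_i) = 8.08/9.67 + 6.37/0.604 + 9.21/0.178 = 63.12 d.
K_eq = L / Σ(b_i/K_i) = 23.66 / 63.12 = 0.3748 m/day.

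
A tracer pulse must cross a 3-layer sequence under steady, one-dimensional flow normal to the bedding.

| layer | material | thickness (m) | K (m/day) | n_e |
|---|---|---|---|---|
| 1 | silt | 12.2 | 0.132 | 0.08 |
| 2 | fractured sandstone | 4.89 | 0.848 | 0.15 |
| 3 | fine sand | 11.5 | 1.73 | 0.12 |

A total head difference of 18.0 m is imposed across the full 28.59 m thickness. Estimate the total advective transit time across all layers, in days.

With flow normal to the layers, continuity requires the same specific discharge q through every layer.
Σ(b_i/K_i) = 12.2/0.132 + 4.89/0.848 + 11.5/1.73 = 104.8 d.
q = Δh / Σ(b_i/K_i) = 18.0 / 104.8 = 0.1717 m/day.
In each layer the seepage velocity is v_i = q/n_i, so the layer transit time is t_i = b_i·n_i / q:
  layer 1 (silt): t_1 = 12.2 × 0.08 / 0.1717 = 5.685 d
  layer 2 (fractured sandstone): t_2 = 4.89 × 0.15 / 0.1717 = 4.272 d
  layer 3 (fine sand): t_3 = 11.5 × 0.12 / 0.1717 = 8.038 d
Total t = Σ t_i = 17.99 days.

18.0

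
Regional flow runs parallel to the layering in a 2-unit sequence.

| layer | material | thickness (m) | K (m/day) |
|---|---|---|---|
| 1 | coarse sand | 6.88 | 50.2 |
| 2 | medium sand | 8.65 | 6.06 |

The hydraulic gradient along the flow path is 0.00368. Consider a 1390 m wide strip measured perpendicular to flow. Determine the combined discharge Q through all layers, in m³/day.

Flow is parallel to layering, so each bed carries its own Darcy discharge and the transmissivities add.
Σ(K_i·b_i) = 50.2×6.88 + 6.06×8.65 = 397.8 m²/day.
Hydraulic gradient i = 0.00368.
Q = Σ(K_i·b_i) · W · i = 397.8 × 1390 × 0.003680 = 2035 m³/day.

2030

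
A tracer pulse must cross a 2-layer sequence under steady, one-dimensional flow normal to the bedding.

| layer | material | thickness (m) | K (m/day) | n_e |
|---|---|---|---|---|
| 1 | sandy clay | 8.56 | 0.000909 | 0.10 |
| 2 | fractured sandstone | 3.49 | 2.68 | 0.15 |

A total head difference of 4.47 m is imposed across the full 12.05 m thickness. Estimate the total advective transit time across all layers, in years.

With flow normal to the layers, continuity requires the same specific discharge q through every layer.
Σ(b_i/K_i) = 8.56/0.000909 + 3.49/2.68 = 9418 d.
q = Δh / Σ(b_i/K_i) = 4.47 / 9418 = 0.0004746 m/day.
In each layer the seepage velocity is v_i = q/n_i, so the layer transit time is t_i = b_i·n_i / q:
  layer 1 (sandy clay): t_1 = 8.56 × 0.10 / 0.0004746 = 1804 d
  layer 2 (fractured sandstone): t_2 = 3.49 × 0.15 / 0.0004746 = 1103 d
Total t = Σ t_i = 2907 days = 7.958 years.

7.96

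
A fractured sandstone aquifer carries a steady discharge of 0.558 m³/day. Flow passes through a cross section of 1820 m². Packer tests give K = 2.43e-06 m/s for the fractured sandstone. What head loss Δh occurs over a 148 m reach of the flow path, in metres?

0.216

Convert K: 2.43e-06 m/s × 86400 = 0.2100 m/day.
From Q = K·A·i, i = Q / (K·A) = 0.558 / (0.2100 × 1820) = 0.001460.
Head loss Δh = i · L = 0.001460 × 148 = 0.2161 m.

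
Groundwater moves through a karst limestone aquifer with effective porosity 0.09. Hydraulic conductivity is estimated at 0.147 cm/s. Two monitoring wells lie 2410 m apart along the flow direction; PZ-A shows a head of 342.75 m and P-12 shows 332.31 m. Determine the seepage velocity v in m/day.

6.11

Convert K: 0.147 cm/s × 864 = 127.0 m/day.
Hydraulic gradient i = (342.75 − 332.31) / 2410 = 10.44 / 2410 = 0.004332.
Darcy flux q = K · i = 127.0 × 0.004332 = 0.5502 m/day.
Seepage velocity v = q / n_e = 0.5502 / 0.09 = 6.113 m/day.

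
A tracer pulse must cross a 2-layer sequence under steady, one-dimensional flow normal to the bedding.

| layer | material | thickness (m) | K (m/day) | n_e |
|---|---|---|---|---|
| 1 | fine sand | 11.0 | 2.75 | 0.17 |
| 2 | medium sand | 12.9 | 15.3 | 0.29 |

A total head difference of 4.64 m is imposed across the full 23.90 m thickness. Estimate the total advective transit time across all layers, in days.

5.86

With flow normal to the layers, continuity requires the same specific discharge q through every layer.
Σ(b_i/K_i) = 11.0/2.75 + 12.9/15.3 = 4.843 d.
q = Δh / Σ(b_i/K_i) = 4.64 / 4.843 = 0.9581 m/day.
In each layer the seepage velocity is v_i = q/n_i, so the layer transit time is t_i = b_i·n_i / q:
  layer 1 (fine sand): t_1 = 11.0 × 0.17 / 0.9581 = 1.952 d
  layer 2 (medium sand): t_2 = 12.9 × 0.29 / 0.9581 = 3.905 d
Total t = Σ t_i = 5.857 days.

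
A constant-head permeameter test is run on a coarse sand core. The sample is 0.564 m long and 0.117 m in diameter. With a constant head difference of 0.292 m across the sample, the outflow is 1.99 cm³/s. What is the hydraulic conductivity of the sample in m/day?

Cross-sectional area A = π·(d/2)² = π × (0.117/2)² = 0.01075 m².
Convert discharge: 1.99 cm³/s = 1.990e-06 m³/s.
Darcy's law rearranged: K = Q·L / (A·Δh) = 1.990e-06 × 0.564 / (0.01075 × 0.292) = 0.0003575 m/s = 30.89 m/day.

30.9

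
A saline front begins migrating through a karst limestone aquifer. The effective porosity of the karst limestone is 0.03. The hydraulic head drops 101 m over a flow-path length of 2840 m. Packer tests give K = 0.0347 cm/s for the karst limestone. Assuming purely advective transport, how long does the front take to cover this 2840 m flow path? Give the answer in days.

Convert K: 0.0347 cm/s × 864 = 29.98 m/day.
Hydraulic gradient i = Δh / L = 101 / 2840 = 0.03556.
Darcy flux q = K · i = 29.98 × 0.03556 = 1.066 m/day.
Seepage velocity v = q / n_e = 1.066 / 0.03 = 35.54 m/day.
Travel time t = L / v = 2840 / 35.54 = 79.91 days.

79.9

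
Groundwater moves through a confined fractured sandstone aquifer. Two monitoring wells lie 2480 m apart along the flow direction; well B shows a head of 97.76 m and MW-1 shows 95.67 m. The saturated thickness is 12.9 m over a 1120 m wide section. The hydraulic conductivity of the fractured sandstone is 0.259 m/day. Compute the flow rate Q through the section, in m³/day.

Cross-sectional area A = 1120 × 12.9 = 14448 m².
Hydraulic gradient i = (97.76 − 95.67) / 2480 = 2.09 / 2480 = 0.0008427.
Darcy's law: Q = K · A · i = 0.2590 × 14448 × 0.0008427 = 3.154 m³/day.

3.15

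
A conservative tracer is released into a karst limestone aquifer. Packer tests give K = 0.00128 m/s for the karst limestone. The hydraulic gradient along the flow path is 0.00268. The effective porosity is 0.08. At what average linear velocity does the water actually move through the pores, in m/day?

Convert K: 0.00128 m/s × 86400 = 110.6 m/day.
Hydraulic gradient i = 0.00268.
Darcy flux q = K · i = 110.6 × 0.002680 = 0.2964 m/day.
Seepage velocity v = q / n_e = 0.2964 / 0.08 = 3.705 m/day.

3.70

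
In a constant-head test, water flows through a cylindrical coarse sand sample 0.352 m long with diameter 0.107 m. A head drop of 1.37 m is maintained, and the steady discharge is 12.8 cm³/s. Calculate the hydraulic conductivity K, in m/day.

31.6

Cross-sectional area A = π·(d/2)² = π × (0.107/2)² = 0.008992 m².
Convert discharge: 12.8 cm³/s = 1.280e-05 m³/s.
Darcy's law rearranged: K = Q·L / (A·Δh) = 1.280e-05 × 0.352 / (0.008992 × 1.37) = 0.0003657 m/s = 31.60 m/day.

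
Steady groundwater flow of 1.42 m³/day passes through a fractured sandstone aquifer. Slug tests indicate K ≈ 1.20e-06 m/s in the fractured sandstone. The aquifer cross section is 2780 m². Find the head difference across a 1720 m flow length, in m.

8.47

Convert K: 1.20e-06 m/s × 86400 = 0.1037 m/day.
From Q = K·A·i, i = Q / (K·A) = 1.42 / (0.1037 × 2780) = 0.004927.
Head loss Δh = i · L = 0.004927 × 1720 = 8.474 m.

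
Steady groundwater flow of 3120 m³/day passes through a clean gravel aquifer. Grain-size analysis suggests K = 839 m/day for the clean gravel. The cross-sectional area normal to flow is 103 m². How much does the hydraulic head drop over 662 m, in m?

From Q = K·A·i, i = Q / (K·A) = 3120 / (839.0 × 103.0) = 0.03610.
Head loss Δh = i · L = 0.03610 × 662 = 23.90 m.

23.9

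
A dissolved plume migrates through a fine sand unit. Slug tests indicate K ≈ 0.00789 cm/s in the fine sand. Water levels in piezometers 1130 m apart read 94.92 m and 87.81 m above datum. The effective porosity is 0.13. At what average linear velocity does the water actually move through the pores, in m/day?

0.330

Convert K: 0.00789 cm/s × 864 = 6.817 m/day.
Hydraulic gradient i = (94.92 − 87.81) / 1130 = 7.11 / 1130 = 0.006292.
Darcy flux q = K · i = 6.817 × 0.006292 = 0.04289 m/day.
Seepage velocity v = q / n_e = 0.04289 / 0.13 = 0.3299 m/day.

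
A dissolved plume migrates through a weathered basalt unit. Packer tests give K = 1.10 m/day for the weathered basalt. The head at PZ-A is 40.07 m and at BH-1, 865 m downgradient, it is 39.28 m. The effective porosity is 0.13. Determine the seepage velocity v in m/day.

Hydraulic gradient i = (40.07 − 39.28) / 865 = 0.79 / 865 = 0.0009133.
Darcy flux q = K · i = 1.100 × 0.0009133 = 0.001005 m/day.
Seepage velocity v = q / n_e = 0.001005 / 0.13 = 0.007728 m/day.

0.00773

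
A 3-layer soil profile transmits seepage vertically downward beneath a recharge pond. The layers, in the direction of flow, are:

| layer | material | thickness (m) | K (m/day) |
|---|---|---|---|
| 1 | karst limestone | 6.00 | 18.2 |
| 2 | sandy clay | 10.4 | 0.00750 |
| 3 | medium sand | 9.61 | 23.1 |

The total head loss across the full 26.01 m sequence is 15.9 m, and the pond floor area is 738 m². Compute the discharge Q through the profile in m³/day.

Flow is perpendicular to layering, so the layers act in series and the equivalent K is the thickness-weighted harmonic mean.
Total thickness L = 6.00 + 10.4 + 9.61 = 26.01 m.
Σ(b_i/K_i) = 6.00/18.2 + 10.4/0.00750 + 9.61/23.1 = 1387 d.
K_eq = L / Σ(b_i/K_i) = 26.01 / 1387 = 0.01875 m/day.
Q = K_eq · A · (Δh/L) = 0.01875 × 738 × (15.9/26.01) = 8.458 m³/day.

8.46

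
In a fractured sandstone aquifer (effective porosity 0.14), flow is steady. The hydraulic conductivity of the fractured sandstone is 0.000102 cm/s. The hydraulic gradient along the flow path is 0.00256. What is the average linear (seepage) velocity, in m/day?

Convert K: 0.000102 cm/s × 864 = 0.08813 m/day.
Hydraulic gradient i = 0.00256.
Darcy flux q = K · i = 0.08813 × 0.002560 = 0.0002256 m/day.
Seepage velocity v = q / n_e = 0.0002256 / 0.14 = 0.001611 m/day.

0.00161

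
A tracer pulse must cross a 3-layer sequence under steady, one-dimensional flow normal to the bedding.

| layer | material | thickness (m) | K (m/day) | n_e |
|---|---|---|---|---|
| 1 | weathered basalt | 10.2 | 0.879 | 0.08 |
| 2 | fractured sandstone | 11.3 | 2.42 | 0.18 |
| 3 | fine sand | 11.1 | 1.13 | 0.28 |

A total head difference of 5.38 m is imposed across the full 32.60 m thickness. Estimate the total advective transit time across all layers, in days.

With flow normal to the layers, continuity requires the same specific discharge q through every layer.
Σ(b_i/K_i) = 10.2/0.879 + 11.3/2.42 + 11.1/1.13 = 26.10 d.
q = Δh / Σ(b_i/K_i) = 5.38 / 26.10 = 0.2062 m/day.
In each layer the seepage velocity is v_i = q/n_i, so the layer transit time is t_i = b_i·n_i / q:
  layer 1 (weathered basalt): t_1 = 10.2 × 0.08 / 0.2062 = 3.958 d
  layer 2 (fractured sandstone): t_2 = 11.3 × 0.18 / 0.2062 = 9.866 d
  layer 3 (fine sand): t_3 = 11.1 × 0.28 / 0.2062 = 15.08 d
Total t = Σ t_i = 28.90 days.

28.9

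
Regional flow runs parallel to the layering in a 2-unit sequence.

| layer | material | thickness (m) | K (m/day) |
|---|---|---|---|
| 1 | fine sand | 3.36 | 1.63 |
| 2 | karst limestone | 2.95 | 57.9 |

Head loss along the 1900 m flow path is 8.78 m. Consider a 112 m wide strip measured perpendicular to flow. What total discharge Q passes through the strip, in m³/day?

91.2

Flow is parallel to layering, so each bed carries its own Darcy discharge and the transmissivities add.
Σ(K_i·b_i) = 1.63×3.36 + 57.9×2.95 = 176.3 m²/day.
Hydraulic gradient i = Δh / L = 8.78 / 1900 = 0.004621.
Q = Σ(K_i·b_i) · W · i = 176.3 × 112 × 0.004621 = 91.24 m³/day.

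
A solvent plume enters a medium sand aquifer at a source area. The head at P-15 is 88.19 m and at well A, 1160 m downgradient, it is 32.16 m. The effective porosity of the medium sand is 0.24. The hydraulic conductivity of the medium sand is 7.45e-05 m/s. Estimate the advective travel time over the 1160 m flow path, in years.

2.45

Convert K: 7.45e-05 m/s × 86400 = 6.437 m/day.
Hydraulic gradient i = (88.19 − 32.16) / 1160 = 56.03 / 1160 = 0.04830.
Darcy flux q = K · i = 6.437 × 0.04830 = 0.3109 m/day.
Seepage velocity v = q / n_e = 0.3109 / 0.24 = 1.295 m/day.
Travel time t = L / v = 1160 / 1.295 = 895.4 days = 2.452 years.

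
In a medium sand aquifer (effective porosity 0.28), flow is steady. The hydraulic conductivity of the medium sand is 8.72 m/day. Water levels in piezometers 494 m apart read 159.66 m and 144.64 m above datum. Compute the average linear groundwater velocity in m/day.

Hydraulic gradient i = (159.66 − 144.64) / 494 = 15.02 / 494 = 0.03040.
Darcy flux q = K · i = 8.720 × 0.03040 = 0.2651 m/day.
Seepage velocity v = q / n_e = 0.2651 / 0.28 = 0.9469 m/day.

0.947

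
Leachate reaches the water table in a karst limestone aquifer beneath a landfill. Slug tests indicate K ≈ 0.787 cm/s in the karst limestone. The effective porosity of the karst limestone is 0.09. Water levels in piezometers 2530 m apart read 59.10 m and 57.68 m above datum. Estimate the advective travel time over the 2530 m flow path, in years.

1.63

Convert K: 0.787 cm/s × 864 = 680.0 m/day.
Hydraulic gradient i = (59.10 − 57.68) / 2530 = 1.42 / 2530 = 0.0005613.
Darcy flux q = K · i = 680.0 × 0.0005613 = 0.3816 m/day.
Seepage velocity v = q / n_e = 0.3816 / 0.09 = 4.240 m/day.
Travel time t = L / v = 2530 / 4.240 = 596.6 days = 1.633 years.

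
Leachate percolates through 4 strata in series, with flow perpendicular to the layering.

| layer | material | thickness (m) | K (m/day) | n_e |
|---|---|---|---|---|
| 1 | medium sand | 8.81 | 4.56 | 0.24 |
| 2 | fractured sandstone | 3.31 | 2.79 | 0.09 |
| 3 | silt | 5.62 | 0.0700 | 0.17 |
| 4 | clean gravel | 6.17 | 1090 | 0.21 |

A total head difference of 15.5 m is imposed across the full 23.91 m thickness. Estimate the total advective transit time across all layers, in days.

With flow normal to the layers, continuity requires the same specific discharge q through every layer.
Σ(b_i/K_i) = 8.81/4.56 + 3.31/2.79 + 5.62/0.0700 + 6.17/1090 = 83.41 d.
q = Δh / Σ(b_i/K_i) = 15.5 / 83.41 = 0.1858 m/day.
In each layer the seepage velocity is v_i = q/n_i, so the layer transit time is t_i = b_i·n_i / q:
  layer 1 (medium sand): t_1 = 8.81 × 0.24 / 0.1858 = 11.38 d
  layer 2 (fractured sandstone): t_2 = 3.31 × 0.09 / 0.1858 = 1.603 d
  layer 3 (silt): t_3 = 5.62 × 0.17 / 0.1858 = 5.141 d
  layer 4 (clean gravel): t_4 = 6.17 × 0.21 / 0.1858 = 6.973 d
Total t = Σ t_i = 25.10 days.

25.1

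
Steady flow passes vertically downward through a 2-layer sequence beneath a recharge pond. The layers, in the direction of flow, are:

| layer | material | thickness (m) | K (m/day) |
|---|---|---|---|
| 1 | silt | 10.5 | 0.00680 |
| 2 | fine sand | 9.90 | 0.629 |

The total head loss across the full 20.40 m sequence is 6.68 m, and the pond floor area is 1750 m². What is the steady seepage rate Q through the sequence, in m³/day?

Flow is perpendicular to layering, so the layers act in series and the equivalent K is the thickness-weighted harmonic mean.
Total thickness L = 10.5 + 9.90 = 20.40 m.
Σ(b_i/K_i) = 10.5/0.00680 + 9.90/0.629 = 1560 d.
K_eq = L / Σ(b_i/K_i) = 20.40 / 1560 = 0.01308 m/day.
Q = K_eq · A · (Δh/L) = 0.01308 × 1750 × (6.68/20.40) = 7.494 m³/day.

7.49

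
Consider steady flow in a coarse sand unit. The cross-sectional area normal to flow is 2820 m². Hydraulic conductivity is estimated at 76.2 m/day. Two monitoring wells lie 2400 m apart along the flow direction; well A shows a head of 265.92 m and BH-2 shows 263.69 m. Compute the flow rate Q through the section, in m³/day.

200

Hydraulic gradient i = (265.92 − 263.69) / 2400 = 2.23 / 2400 = 0.0009292.
Darcy's law: Q = K · A · i = 76.20 × 2820 × 0.0009292 = 199.7 m³/day.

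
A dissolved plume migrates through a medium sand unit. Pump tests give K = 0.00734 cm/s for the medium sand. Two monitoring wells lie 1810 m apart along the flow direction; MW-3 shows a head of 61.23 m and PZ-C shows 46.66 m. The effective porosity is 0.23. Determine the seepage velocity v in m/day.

Convert K: 0.00734 cm/s × 864 = 6.342 m/day.
Hydraulic gradient i = (61.23 − 46.66) / 1810 = 14.57 / 1810 = 0.008050.
Darcy flux q = K · i = 6.342 × 0.008050 = 0.05105 m/day.
Seepage velocity v = q / n_e = 0.05105 / 0.23 = 0.2220 m/day.

0.222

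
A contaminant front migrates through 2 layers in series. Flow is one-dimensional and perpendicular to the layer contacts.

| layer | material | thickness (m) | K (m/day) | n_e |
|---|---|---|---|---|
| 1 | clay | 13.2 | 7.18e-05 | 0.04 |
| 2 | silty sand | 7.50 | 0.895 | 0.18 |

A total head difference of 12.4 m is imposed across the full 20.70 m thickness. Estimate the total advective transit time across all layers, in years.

76.2

With flow normal to the layers, continuity requires the same specific discharge q through every layer.
Σ(b_i/K_i) = 13.2/7.18e-05 + 7.50/0.895 = 1.839e+05 d.
q = Δh / Σ(b_i/K_i) = 12.4 / 1.839e+05 = 6.745e-05 m/day.
In each layer the seepage velocity is v_i = q/n_i, so the layer transit time is t_i = b_i·n_i / q:
  layer 1 (clay): t_1 = 13.2 × 0.04 / 6.745e-05 = 7829 d
  layer 2 (silty sand): t_2 = 7.50 × 0.18 / 6.745e-05 = 20016 d
Total t = Σ t_i = 27845 days = 76.23 years.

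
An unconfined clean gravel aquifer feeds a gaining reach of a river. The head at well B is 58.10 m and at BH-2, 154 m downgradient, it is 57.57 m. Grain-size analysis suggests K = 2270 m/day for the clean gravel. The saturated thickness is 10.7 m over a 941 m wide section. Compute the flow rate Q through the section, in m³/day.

78700

Cross-sectional area A = 941 × 10.7 = 10069 m².
Hydraulic gradient i = (58.10 − 57.57) / 154 = 0.53 / 154 = 0.003442.
Darcy's law: Q = K · A · i = 2270 × 10069 × 0.003442 = 78660 m³/day.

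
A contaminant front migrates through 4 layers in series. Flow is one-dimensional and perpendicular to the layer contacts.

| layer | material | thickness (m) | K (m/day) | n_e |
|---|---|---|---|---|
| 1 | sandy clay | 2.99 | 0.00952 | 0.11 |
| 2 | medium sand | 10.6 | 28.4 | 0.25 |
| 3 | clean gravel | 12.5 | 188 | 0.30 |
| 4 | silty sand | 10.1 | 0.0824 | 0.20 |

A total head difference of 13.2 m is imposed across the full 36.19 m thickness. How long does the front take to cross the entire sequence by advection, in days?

290

With flow normal to the layers, continuity requires the same specific discharge q through every layer.
Σ(b_i/K_i) = 2.99/0.00952 + 10.6/28.4 + 12.5/188 + 10.1/0.0824 = 437.1 d.
q = Δh / Σ(b_i/K_i) = 13.2 / 437.1 = 0.03020 m/day.
In each layer the seepage velocity is v_i = q/n_i, so the layer transit time is t_i = b_i·n_i / q:
  layer 1 (sandy clay): t_1 = 2.99 × 0.11 / 0.03020 = 10.89 d
  layer 2 (medium sand): t_2 = 10.6 × 0.25 / 0.03020 = 87.75 d
  layer 3 (clean gravel): t_3 = 12.5 × 0.30 / 0.03020 = 124.2 d
  layer 4 (silty sand): t_4 = 10.1 × 0.20 / 0.03020 = 66.89 d
Total t = Σ t_i = 289.7 days.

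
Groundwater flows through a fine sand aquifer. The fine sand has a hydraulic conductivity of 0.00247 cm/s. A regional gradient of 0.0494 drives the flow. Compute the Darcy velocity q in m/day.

0.105

Convert K: 0.00247 cm/s × 864 = 2.134 m/day.
Hydraulic gradient i = 0.0494.
Specific discharge q = K · i = 2.134 × 0.04940 = 0.1054 m/day.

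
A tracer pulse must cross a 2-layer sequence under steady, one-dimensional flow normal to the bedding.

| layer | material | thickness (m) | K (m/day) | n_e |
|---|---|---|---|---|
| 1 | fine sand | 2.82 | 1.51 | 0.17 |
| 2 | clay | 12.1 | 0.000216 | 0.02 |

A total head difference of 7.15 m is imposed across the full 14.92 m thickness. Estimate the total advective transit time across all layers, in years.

With flow normal to the layers, continuity requires the same specific discharge q through every layer.
Σ(b_i/K_i) = 2.82/1.51 + 12.1/0.000216 = 56020 d.
q = Δh / Σ(b_i/K_i) = 7.15 / 56020 = 0.0001276 m/day.
In each layer the seepage velocity is v_i = q/n_i, so the layer transit time is t_i = b_i·n_i / q:
  layer 1 (fine sand): t_1 = 2.82 × 0.17 / 0.0001276 = 3756 d
  layer 2 (clay): t_2 = 12.1 × 0.02 / 0.0001276 = 1896 d
Total t = Σ t_i = 5652 days = 15.47 years.

15.5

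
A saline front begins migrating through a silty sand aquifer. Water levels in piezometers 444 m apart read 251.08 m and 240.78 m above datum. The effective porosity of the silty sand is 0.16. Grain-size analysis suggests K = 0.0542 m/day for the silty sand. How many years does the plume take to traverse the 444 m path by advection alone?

Hydraulic gradient i = (251.08 − 240.78) / 444 = 10.3 / 444 = 0.02320.
Darcy flux q = K · i = 0.05420 × 0.02320 = 0.001257 m/day.
Seepage velocity v = q / n_e = 0.001257 / 0.16 = 0.007858 m/day.
Travel time t = L / v = 444 / 0.007858 = 56500 days = 154.7 years.

155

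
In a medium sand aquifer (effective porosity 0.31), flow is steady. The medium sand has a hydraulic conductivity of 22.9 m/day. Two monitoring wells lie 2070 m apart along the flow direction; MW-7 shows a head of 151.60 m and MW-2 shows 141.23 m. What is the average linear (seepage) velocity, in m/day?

0.370

Hydraulic gradient i = (151.60 − 141.23) / 2070 = 10.37 / 2070 = 0.005010.
Darcy flux q = K · i = 22.90 × 0.005010 = 0.1147 m/day.
Seepage velocity v = q / n_e = 0.1147 / 0.31 = 0.3701 m/day.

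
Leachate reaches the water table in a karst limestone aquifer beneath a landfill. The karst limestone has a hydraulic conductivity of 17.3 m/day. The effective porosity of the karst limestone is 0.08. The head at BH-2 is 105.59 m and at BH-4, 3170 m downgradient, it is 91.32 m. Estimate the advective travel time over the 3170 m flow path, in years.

8.92

Hydraulic gradient i = (105.59 − 91.32) / 3170 = 14.27 / 3170 = 0.004502.
Darcy flux q = K · i = 17.30 × 0.004502 = 0.07788 m/day.
Seepage velocity v = q / n_e = 0.07788 / 0.08 = 0.9735 m/day.
Travel time t = L / v = 3170 / 0.9735 = 3256 days = 8.916 years.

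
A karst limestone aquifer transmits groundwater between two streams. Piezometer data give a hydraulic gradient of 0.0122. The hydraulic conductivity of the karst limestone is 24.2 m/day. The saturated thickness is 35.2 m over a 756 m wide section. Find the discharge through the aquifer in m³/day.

Cross-sectional area A = 756 × 35.2 = 26611 m².
Hydraulic gradient i = 0.0122.
Darcy's law: Q = K · A · i = 24.20 × 26611 × 0.01220 = 7857 m³/day.

7860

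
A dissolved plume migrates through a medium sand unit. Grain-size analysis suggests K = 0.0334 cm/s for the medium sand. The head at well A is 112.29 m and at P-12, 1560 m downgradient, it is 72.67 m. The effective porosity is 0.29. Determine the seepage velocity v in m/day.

2.53

Convert K: 0.0334 cm/s × 864 = 28.86 m/day.
Hydraulic gradient i = (112.29 − 72.67) / 1560 = 39.62 / 1560 = 0.02540.
Darcy flux q = K · i = 28.86 × 0.02540 = 0.7329 m/day.
Seepage velocity v = q / n_e = 0.7329 / 0.29 = 2.527 m/day.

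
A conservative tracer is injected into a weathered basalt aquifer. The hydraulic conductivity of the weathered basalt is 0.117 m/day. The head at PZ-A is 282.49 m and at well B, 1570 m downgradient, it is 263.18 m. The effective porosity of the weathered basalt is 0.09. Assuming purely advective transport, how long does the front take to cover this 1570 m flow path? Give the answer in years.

Hydraulic gradient i = (282.49 − 263.18) / 1570 = 19.31 / 1570 = 0.01230.
Darcy flux q = K · i = 0.1170 × 0.01230 = 0.001439 m/day.
Seepage velocity v = q / n_e = 0.001439 / 0.09 = 0.01599 m/day.
Travel time t = L / v = 1570 / 0.01599 = 98191 days = 268.8 years.

269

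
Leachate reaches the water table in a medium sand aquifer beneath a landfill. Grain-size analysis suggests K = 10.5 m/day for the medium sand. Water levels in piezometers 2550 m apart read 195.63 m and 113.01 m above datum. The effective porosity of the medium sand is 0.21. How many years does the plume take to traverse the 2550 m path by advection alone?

Hydraulic gradient i = (195.63 − 113.01) / 2550 = 82.62 / 2550 = 0.03240.
Darcy flux q = K · i = 10.50 × 0.03240 = 0.3402 m/day.
Seepage velocity v = q / n_e = 0.3402 / 0.21 = 1.620 m/day.
Travel time t = L / v = 2550 / 1.620 = 1574 days = 4.310 years.

4.31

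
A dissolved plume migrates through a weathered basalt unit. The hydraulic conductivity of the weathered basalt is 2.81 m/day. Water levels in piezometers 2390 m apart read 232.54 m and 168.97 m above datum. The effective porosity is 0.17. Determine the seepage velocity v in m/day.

0.440

Hydraulic gradient i = (232.54 − 168.97) / 2390 = 63.57 / 2390 = 0.02660.
Darcy flux q = K · i = 2.810 × 0.02660 = 0.07474 m/day.
Seepage velocity v = q / n_e = 0.07474 / 0.17 = 0.4397 m/day.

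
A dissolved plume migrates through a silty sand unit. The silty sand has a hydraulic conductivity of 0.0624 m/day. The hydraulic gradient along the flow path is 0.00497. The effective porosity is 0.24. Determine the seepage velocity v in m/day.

Hydraulic gradient i = 0.00497.
Darcy flux q = K · i = 0.06240 × 0.004970 = 0.0003101 m/day.
Seepage velocity v = q / n_e = 0.0003101 / 0.24 = 0.001292 m/day.

0.00129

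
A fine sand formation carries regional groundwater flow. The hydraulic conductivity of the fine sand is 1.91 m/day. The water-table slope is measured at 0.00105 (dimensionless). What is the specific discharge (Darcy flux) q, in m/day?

0.00201

Hydraulic gradient i = 0.00105.
Specific discharge q = K · i = 1.910 × 0.001050 = 0.002005 m/day.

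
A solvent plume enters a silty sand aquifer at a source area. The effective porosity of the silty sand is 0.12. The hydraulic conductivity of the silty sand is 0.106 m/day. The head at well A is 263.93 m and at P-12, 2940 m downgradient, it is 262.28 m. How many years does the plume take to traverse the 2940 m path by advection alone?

Hydraulic gradient i = (263.93 − 262.28) / 2940 = 1.65 / 2940 = 0.0005612.
Darcy flux q = K · i = 0.1060 × 0.0005612 = 5.949e-05 m/day.
Seepage velocity v = q / n_e = 5.949e-05 / 0.12 = 0.0004957 m/day.
Travel time t = L / v = 2940 / 0.0004957 = 5.930e+06 days = 16237 years.

16200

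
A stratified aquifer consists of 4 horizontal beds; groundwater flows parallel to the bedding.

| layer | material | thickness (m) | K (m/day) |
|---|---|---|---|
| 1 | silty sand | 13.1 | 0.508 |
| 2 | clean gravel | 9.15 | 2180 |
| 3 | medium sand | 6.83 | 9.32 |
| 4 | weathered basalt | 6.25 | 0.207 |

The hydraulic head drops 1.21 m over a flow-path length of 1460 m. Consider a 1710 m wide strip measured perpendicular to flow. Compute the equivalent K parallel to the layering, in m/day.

567

Flow is parallel to layering, so each bed carries its own Darcy discharge and the transmissivities add.
Σ(K_i·b_i) = 0.508×13.1 + 2180×9.15 + 9.32×6.83 + 0.207×6.25 = 20019 m²/day.
Total thickness b = 35.33 m, so K_eq = Σ(K_i·b_i)/b = 566.6 m/day.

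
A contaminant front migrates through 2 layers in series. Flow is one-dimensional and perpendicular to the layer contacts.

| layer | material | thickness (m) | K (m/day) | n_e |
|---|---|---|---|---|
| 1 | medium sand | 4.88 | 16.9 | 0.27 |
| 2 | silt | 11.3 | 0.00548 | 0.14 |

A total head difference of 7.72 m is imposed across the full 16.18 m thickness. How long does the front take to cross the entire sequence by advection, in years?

2.12

With flow normal to the layers, continuity requires the same specific discharge q through every layer.
Σ(b_i/K_i) = 4.88/16.9 + 11.3/0.00548 = 2062 d.
q = Δh / Σ(b_i/K_i) = 7.72 / 2062 = 0.003743 m/day.
In each layer the seepage velocity is v_i = q/n_i, so the layer transit time is t_i = b_i·n_i / q:
  layer 1 (medium sand): t_1 = 4.88 × 0.27 / 0.003743 = 352.0 d
  layer 2 (silt): t_2 = 11.3 × 0.14 / 0.003743 = 422.6 d
Total t = Σ t_i = 774.6 days = 2.121 years.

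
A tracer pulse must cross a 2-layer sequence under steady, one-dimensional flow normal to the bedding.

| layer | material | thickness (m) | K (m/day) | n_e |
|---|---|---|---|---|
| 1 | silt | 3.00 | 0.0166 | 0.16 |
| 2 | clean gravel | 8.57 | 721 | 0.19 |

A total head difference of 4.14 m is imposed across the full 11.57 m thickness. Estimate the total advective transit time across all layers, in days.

92.0

With flow normal to the layers, continuity requires the same specific discharge q through every layer.
Σ(b_i/K_i) = 3.00/0.0166 + 8.57/721 = 180.7 d.
q = Δh / Σ(b_i/K_i) = 4.14 / 180.7 = 0.02291 m/day.
In each layer the seepage velocity is v_i = q/n_i, so the layer transit time is t_i = b_i·n_i / q:
  layer 1 (silt): t_1 = 3.00 × 0.16 / 0.02291 = 20.95 d
  layer 2 (clean gravel): t_2 = 8.57 × 0.19 / 0.02291 = 71.08 d
Total t = Σ t_i = 92.04 days.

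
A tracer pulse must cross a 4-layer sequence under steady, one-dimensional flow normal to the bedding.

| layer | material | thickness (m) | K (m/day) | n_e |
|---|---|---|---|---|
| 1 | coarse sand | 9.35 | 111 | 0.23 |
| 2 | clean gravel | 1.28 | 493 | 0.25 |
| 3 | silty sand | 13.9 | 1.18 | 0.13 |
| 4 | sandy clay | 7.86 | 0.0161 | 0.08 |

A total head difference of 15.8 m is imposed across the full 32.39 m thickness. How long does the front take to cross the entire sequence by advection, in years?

0.425

With flow normal to the layers, continuity requires the same specific discharge q through every layer.
Σ(b_i/K_i) = 9.35/111 + 1.28/493 + 13.9/1.18 + 7.86/0.0161 = 500.1 d.
q = Δh / Σ(b_i/K_i) = 15.8 / 500.1 = 0.03160 m/day.
In each layer the seepage velocity is v_i = q/n_i, so the layer transit time is t_i = b_i·n_i / q:
  layer 1 (coarse sand): t_1 = 9.35 × 0.23 / 0.03160 = 68.06 d
  layer 2 (clean gravel): t_2 = 1.28 × 0.25 / 0.03160 = 10.13 d
  layer 3 (silty sand): t_3 = 13.9 × 0.13 / 0.03160 = 57.19 d
  layer 4 (sandy clay): t_4 = 7.86 × 0.08 / 0.03160 = 19.90 d
Total t = Σ t_i = 155.3 days = 0.4251 years.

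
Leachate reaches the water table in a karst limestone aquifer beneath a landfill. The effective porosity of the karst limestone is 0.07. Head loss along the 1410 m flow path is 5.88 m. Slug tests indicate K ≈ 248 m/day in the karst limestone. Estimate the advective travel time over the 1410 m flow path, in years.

Hydraulic gradient i = Δh / L = 5.88 / 1410 = 0.004170.
Darcy flux q = K · i = 248.0 × 0.004170 = 1.034 m/day.
Seepage velocity v = q / n_e = 1.034 / 0.07 = 14.77 m/day.
Travel time t = L / v = 1410 / 14.77 = 95.43 days = 0.2613 years.

0.261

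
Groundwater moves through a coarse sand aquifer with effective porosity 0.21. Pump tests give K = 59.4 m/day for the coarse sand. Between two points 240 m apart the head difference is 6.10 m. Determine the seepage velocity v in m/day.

7.19

Hydraulic gradient i = Δh / L = 6.10 / 240 = 0.02542.
Darcy flux q = K · i = 59.40 × 0.02542 = 1.510 m/day.
Seepage velocity v = q / n_e = 1.510 / 0.21 = 7.189 m/day.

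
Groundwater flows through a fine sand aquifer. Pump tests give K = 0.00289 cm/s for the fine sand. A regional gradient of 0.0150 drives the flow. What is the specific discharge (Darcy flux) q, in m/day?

Convert K: 0.00289 cm/s × 864 = 2.497 m/day.
Hydraulic gradient i = 0.0150.
Specific discharge q = K · i = 2.497 × 0.01500 = 0.03745 m/day.

0.0375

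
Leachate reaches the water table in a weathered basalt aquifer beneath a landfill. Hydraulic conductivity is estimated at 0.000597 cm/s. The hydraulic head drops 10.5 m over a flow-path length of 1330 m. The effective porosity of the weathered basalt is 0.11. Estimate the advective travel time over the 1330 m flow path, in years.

98.4

Convert K: 0.000597 cm/s × 864 = 0.5158 m/day.
Hydraulic gradient i = Δh / L = 10.5 / 1330 = 0.007895.
Darcy flux q = K · i = 0.5158 × 0.007895 = 0.004072 m/day.
Seepage velocity v = q / n_e = 0.004072 / 0.11 = 0.03702 m/day.
Travel time t = L / v = 1330 / 0.03702 = 35927 days = 98.36 years.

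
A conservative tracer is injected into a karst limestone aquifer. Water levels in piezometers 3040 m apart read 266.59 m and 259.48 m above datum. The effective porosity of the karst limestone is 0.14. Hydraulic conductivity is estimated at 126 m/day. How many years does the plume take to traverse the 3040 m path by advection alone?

Hydraulic gradient i = (266.59 − 259.48) / 3040 = 7.11 / 3040 = 0.002339.
Darcy flux q = K · i = 126.0 × 0.002339 = 0.2947 m/day.
Seepage velocity v = q / n_e = 0.2947 / 0.14 = 2.105 m/day.
Travel time t = L / v = 3040 / 2.105 = 1444 days = 3.954 years.

3.95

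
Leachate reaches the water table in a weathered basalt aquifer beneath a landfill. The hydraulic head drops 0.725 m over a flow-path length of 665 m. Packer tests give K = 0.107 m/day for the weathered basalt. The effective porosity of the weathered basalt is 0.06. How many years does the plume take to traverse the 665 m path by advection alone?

936

Hydraulic gradient i = Δh / L = 0.725 / 665 = 0.001090.
Darcy flux q = K · i = 0.1070 × 0.001090 = 0.0001167 m/day.
Seepage velocity v = q / n_e = 0.0001167 / 0.06 = 0.001944 m/day.
Travel time t = L / v = 665 / 0.001944 = 3.420e+05 days = 936.4 years.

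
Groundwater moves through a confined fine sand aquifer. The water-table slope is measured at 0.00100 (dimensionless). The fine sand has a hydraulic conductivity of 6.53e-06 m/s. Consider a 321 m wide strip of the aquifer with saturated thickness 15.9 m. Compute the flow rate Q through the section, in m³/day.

2.88

Convert K: 6.53e-06 m/s × 86400 = 0.5642 m/day.
Cross-sectional area A = 321 × 15.9 = 5104 m².
Hydraulic gradient i = 0.00100.
Darcy's law: Q = K · A · i = 0.5642 × 5104 × 0.001000 = 2.880 m³/day.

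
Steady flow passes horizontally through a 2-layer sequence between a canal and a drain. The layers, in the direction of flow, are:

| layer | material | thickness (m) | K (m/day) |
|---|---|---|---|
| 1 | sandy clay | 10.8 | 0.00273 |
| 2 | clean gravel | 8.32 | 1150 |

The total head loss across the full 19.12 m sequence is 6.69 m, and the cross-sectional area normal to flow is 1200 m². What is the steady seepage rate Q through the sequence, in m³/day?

Flow is perpendicular to layering, so the layers act in series and the equivalent K is the thickness-weighted harmonic mean.
Total thickness L = 10.8 + 8.32 = 19.12 m.
Σ(b_i/K_i) = 10.8/0.00273 + 8.32/1150 = 3956 d.
K_eq = L / Σ(b_i/K_i) = 19.12 / 3956 = 0.004833 m/day.
Q = K_eq · A · (Δh/L) = 0.004833 × 1200 × (6.69/19.12) = 2.029 m³/day.

2.03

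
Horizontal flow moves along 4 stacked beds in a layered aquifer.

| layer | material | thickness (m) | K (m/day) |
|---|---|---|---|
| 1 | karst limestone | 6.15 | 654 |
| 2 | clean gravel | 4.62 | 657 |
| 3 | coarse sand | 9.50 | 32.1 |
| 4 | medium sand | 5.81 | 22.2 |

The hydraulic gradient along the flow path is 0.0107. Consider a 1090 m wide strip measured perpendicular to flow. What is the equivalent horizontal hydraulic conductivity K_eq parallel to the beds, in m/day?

287

Flow is parallel to layering, so each bed carries its own Darcy discharge and the transmissivities add.
Σ(K_i·b_i) = 654×6.15 + 657×4.62 + 32.1×9.50 + 22.2×5.81 = 7491 m²/day.
Total thickness b = 26.08 m, so K_eq = Σ(K_i·b_i)/b = 287.2 m/day.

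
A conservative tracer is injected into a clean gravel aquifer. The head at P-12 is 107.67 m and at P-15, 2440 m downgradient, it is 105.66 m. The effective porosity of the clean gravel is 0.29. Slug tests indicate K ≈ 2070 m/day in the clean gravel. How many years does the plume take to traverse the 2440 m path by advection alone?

Hydraulic gradient i = (107.67 − 105.66) / 2440 = 2.01 / 2440 = 0.0008238.
Darcy flux q = K · i = 2070 × 0.0008238 = 1.705 m/day.
Seepage velocity v = q / n_e = 1.705 / 0.29 = 5.880 m/day.
Travel time t = L / v = 2440 / 5.880 = 415.0 days = 1.136 years.

1.14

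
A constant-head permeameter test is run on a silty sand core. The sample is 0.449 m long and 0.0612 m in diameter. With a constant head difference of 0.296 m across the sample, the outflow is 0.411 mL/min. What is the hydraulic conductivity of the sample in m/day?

0.305

Cross-sectional area A = π·(d/2)² = π × (0.0612/2)² = 0.002942 m².
Convert discharge: 0.411 mL/min = 6.850e-09 m³/s.
Darcy's law rearranged: K = Q·L / (A·Δh) = 6.850e-09 × 0.449 / (0.002942 × 0.296) = 3.532e-06 m/s = 0.3052 m/day.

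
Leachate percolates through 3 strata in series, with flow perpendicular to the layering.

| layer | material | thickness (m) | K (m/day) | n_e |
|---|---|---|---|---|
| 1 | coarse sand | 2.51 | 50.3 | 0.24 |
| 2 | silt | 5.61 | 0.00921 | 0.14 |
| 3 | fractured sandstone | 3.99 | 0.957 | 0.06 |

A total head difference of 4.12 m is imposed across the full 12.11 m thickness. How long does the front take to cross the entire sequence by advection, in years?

0.663

With flow normal to the layers, continuity requires the same specific discharge q through every layer.
Σ(b_i/K_i) = 2.51/50.3 + 5.61/0.00921 + 3.99/0.957 = 613.3 d.
q = Δh / Σ(b_i/K_i) = 4.12 / 613.3 = 0.006717 m/day.
In each layer the seepage velocity is v_i = q/n_i, so the layer transit time is t_i = b_i·n_i / q:
  layer 1 (coarse sand): t_1 = 2.51 × 0.24 / 0.006717 = 89.68 d
  layer 2 (silt): t_2 = 5.61 × 0.14 / 0.006717 = 116.9 d
  layer 3 (fractured sandstone): t_3 = 3.99 × 0.06 / 0.006717 = 35.64 d
Total t = Σ t_i = 242.2 days = 0.6632 years.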